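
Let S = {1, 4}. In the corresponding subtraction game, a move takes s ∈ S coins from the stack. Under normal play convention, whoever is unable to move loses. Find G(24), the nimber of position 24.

G(0) = 0
G(1) = mex{0} = 1
G(2) = mex{1} = 0
G(3) = mex{0} = 1
G(4) = mex{1,0} = 2
G(5) = mex{2,1} = 0
G(6) = mex{0,0} = 1
G(7) = mex{1,1} = 0
G(8) = mex{0,2} = 1
G(9) = mex{1,0} = 2
G(10) = mex{2,1} = 0
G(11) = mex{0,0} = 1
G(12) = mex{1,1} = 0
G(13) = mex{0,2} = 1
G(14) = mex{1,0} = 2
G(15) = mex{2,1} = 0
G(16) = mex{0,0} = 1
G(17) = mex{1,1} = 0
G(18) = mex{0,2} = 1
G(19) = mex{1,0} = 2
G(20) = mex{2,1} = 0
G(21) = mex{0,0} = 1
G(22) = mex{1,1} = 0
G(23) = mex{0,2} = 1
G(24) = mex{1,0} = 2

2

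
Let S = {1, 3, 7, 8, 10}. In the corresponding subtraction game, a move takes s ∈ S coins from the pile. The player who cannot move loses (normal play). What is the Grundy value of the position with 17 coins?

n :  0  1  2  3  4  5  6  7  8  9 10 11 12 13 14 15 16 17
G :  0  1  0  1  0  1  0  1  2  3  2  3  2  3  2  0  1  0

0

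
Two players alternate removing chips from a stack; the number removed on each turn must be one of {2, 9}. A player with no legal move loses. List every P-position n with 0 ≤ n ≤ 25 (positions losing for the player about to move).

0, 1, 4, 5, 8, 11, 12, 15, 16, 19, 22, 23

G(0) = 0
G(1) = mex{} = 0
G(2) = mex{0} = 1
G(3) = mex{0} = 1
G(4) = mex{1} = 0
G(5) = mex{1} = 0
G(6) = mex{0} = 1
G(7) = mex{0} = 1
G(8) = mex{1} = 0
G(9) = mex{1,0} = 2
G(10) = mex{0,0} = 1
G(11) = mex{2,1} = 0
G(12) = mex{1,1} = 0
G(13) = mex{0,0} = 1
G(14) = mex{0,0} = 1
G(15) = mex{1,1} = 0
G(16) = mex{1,1} = 0
G(17) = mex{0,0} = 1
G(18) = mex{0,2} = 1
G(19) = mex{1,1} = 0
G(20) = mex{1,0} = 2
G(21) = mex{0,0} = 1
G(22) = mex{2,1} = 0
G(23) = mex{1,1} = 0
G(24) = mex{0,0} = 1
G(25) = mex{0,0} = 1
P-positions are exactly the n with G(n) = 0.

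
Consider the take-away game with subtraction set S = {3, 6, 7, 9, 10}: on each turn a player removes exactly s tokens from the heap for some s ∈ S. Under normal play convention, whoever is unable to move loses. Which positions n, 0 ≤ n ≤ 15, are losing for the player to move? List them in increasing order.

n :  0  1  2  3  4  5  6  7  8  9 10 11 12 13 14 15
G :  0  0  0  1  1  1  2  2  2  3  3  3  4  0  0  0
P-positions are exactly the n with G(n) = 0.

0, 1, 2, 13, 14, 15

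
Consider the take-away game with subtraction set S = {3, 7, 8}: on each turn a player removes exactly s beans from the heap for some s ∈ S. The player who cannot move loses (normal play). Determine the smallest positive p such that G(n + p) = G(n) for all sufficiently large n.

5

G(0) = 0
G(1) = mex{} = 0
G(2) = mex{} = 0
G(3) = mex{0} = 1
G(4) = mex{0} = 1
G(5) = mex{0} = 1
G(6) = mex{1} = 0
G(7) = mex{1,0} = 2
G(8) = mex{1,0,0} = 2
G(9) = mex{0,0,0} = 1
G(10) = mex{2,1,0} = 3
G(11) = mex{2,1,1} = 0
G(12) = mex{1,1,1} = 0
G(13) = mex{3,0,1} = 2
G(14) = mex{0,2,0} = 1
G(15) = mex{0,2,2} = 1
G(16) = mex{2,1,2} = 0
G(17) = mex{1,3,1} = 0
G(18) = mex{1,0,3} = 2
G(19) = mex{0,0,0} = 1
G(20) = mex{0,2,0} = 1
G(21) = mex{2,1,2} = 0
G(22) = mex{1,1,1} = 0
G(23) = mex{1,0,1} = 2
G(24) = mex{0,0,0} = 1
G(25) = mex{0,2,0} = 1
From n = 11 onward G(n+5) = G(n); since this holds over max(S) = 8 consecutive positions the period is 5 (pre-period 11).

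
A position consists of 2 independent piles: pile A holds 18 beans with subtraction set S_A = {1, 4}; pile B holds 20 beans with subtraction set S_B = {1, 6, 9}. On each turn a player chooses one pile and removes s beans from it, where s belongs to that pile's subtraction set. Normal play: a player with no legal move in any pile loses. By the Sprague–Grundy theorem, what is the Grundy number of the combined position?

Pile A, S = {1, 4}:
G(0) = 0
G(1) = mex{0} = 1
G(2) = mex{1} = 0
G(3) = mex{0} = 1
G(4) = mex{1,0} = 2
G(5) = mex{2,1} = 0
G(6) = mex{0,0} = 1
G(7) = mex{1,1} = 0
G(8) = mex{0,2} = 1
G(9) = mex{1,0} = 2
G(10) = mex{2,1} = 0
G(11) = mex{0,0} = 1
G(12) = mex{1,1} = 0
G(13) = mex{0,2} = 1
G(14) = mex{1,0} = 2
G(15) = mex{2,1} = 0
G(16) = mex{0,0} = 1
G(17) = mex{1,1} = 0
G(18) = mex{0,2} = 1
G_A(18) = 1.
Pile B, S = {1, 6, 9}:
G(0) = 0
G(1) = mex{0} = 1
G(2) = mex{1} = 0
G(3) = mex{0} = 1
G(4) = mex{1} = 0
G(5) = mex{0} = 1
G(6) = mex{1,0} = 2
G(7) = mex{2,1} = 0
G(8) = mex{0,0} = 1
G(9) = mex{1,1,0} = 2
G(10) = mex{2,0,1} = 3
G(11) = mex{3,1,0} = 2
G(12) = mex{2,2,1} = 0
G(13) = mex{0,0,0} = 1
G(14) = mex{1,1,1} = 0
G(15) = mex{0,2,2} = 1
G(16) = mex{1,3,0} = 2
G(17) = mex{2,2,1} = 0
G(18) = mex{0,0,2} = 1
G(19) = mex{1,1,3} = 0
G(20) = mex{0,0,2} = 1
G_B(20) = 1.
Combined Grundy value = 1 ⊕ 1 = 0.

0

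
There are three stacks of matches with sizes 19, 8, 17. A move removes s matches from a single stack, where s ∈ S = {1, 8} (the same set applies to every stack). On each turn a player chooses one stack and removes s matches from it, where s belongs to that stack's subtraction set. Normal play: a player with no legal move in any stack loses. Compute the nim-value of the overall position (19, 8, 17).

All stacks use S = {1, 8}:
n :  0  1  2  3  4  5  6  7  8  9 10 11 12 13 14 15 16 17 18 19
G :  0  1  0  1  0  1  0  1  2  0  1  0  1  0  1  0  1  2  0  1
Stack A: G(19) = 1.
Stack B: G(8) = 2.
Stack C: G(17) = 2.
Combined Grundy value = 1 ⊕ 2 ⊕ 2 = 1.

1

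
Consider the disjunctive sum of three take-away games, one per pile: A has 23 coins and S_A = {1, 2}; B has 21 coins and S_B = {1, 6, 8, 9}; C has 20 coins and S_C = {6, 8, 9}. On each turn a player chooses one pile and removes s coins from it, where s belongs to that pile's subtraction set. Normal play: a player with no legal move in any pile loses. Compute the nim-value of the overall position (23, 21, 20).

Pile A, S = {1, 2}:
n :  0  1  2  3  4  5  6  7  8  9 10 11 12 13 14 15 16 17 18 19 20 21 22 23
G :  0  1  2  0  1  2  0  1  2  0  1  2  0  1  2  0  1  2  0  1  2  0  1  2
G_A(23) = 2.
Pile B, S = {1, 6, 8, 9}:
G(0) = 0
G(1) = mex{0} = 1
G(2) = mex{1} = 0
G(3) = mex{0} = 1
G(4) = mex{1} = 0
G(5) = mex{0} = 1
G(6) = mex{1,0} = 2
G(7) = mex{2,1} = 0
G(8) = mex{0,0,0} = 1
G(9) = mex{1,1,1,0} = 2
G(10) = mex{2,0,0,1} = 3
G(11) = mex{3,1,1,0} = 2
G(12) = mex{2,2,0,1} = 3
G(13) = mex{3,0,1,0} = 2
G(14) = mex{2,1,2,1} = 0
G(15) = mex{0,2,0,2} = 1
G(16) = mex{1,3,1,0} = 2
G(17) = mex{2,2,2,1} = 0
G(18) = mex{0,3,3,2} = 1
G(19) = mex{1,2,2,3} = 0
G(20) = mex{0,0,3,2} = 1
G(21) = mex{1,1,2,3} = 0
G_B(21) = 0.
Pile C, S = {6, 8, 9}:
n :  0  1  2  3  4  5  6  7  8  9 10 11 12 13 14 15 16 17 18 19 20
G :  0  0  0  0  0  0  1  1  1  1  1  1  2  2  2  0  0  0  0  0  0
G_C(20) = 0.
Combined Grundy value = 2 ⊕ 0 ⊕ 0 = 2.

2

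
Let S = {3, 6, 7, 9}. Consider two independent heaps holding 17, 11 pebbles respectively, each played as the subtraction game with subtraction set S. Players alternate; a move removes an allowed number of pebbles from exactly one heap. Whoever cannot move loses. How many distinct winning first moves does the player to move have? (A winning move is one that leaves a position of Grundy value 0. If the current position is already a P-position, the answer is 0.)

4

All heaps use S = {3, 6, 7, 9}:
n :  0  1  2  3  4  5  6  7  8  9 10 11 12 13 14 15 16 17
G :  0  0  0  1  1  1  2  2  2  3  3  3  0  0  0  1  1  1
Heap A: G(17) = 1.
Heap B: G(11) = 3.
Combined Grundy value = 1 ⊕ 3 = 2.
A winning move leaves total XOR = 0, i.e. changes one component's Grundy value g to g ⊕ X where X is the current total.
Heap A: need g' = 1⊕2 = 3. Options: 17−3→G=0, 17−6→G=3, 17−7→G=3, 17−9→G=2. Hits: 2.
Heap B: need g' = 3⊕2 = 1. Options: 11−3→G=2, 11−6→G=1, 11−7→G=1, 11−9→G=0. Hits: 2.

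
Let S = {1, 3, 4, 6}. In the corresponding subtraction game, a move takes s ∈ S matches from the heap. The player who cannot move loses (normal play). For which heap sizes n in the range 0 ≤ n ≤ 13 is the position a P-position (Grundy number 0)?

G(0) = 0
G(1) = mex{0} = 1
G(2) = mex{1} = 0
G(3) = mex{0,0} = 1
G(4) = mex{1,1,0} = 2
G(5) = mex{2,0,1} = 3
G(6) = mex{3,1,0,0} = 2
G(7) = mex{2,2,1,1} = 0
G(8) = mex{0,3,2,0} = 1
G(9) = mex{1,2,3,1} = 0
G(10) = mex{0,0,2,2} = 1
G(11) = mex{1,1,0,3} = 2
G(12) = mex{2,0,1,2} = 3
G(13) = mex{3,1,0,0} = 2
P-positions are exactly the n with G(n) = 0.

0, 2, 7, 9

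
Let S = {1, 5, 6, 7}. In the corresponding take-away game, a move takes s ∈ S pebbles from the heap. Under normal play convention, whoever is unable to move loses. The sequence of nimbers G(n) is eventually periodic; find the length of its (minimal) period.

n :  0  1  2  3  4  5  6  7  8  9 10 11 12 13 14 15 16 17 18 19 20 21 22 23 24 25
G :  0  1  0  1  0  1  2  3  2  3  2  3  0  1  0  1  0  1  2  3  2  3  2  3  0  1
G(n+12) = G(n) holds for n = 0,…,6 (a full window of length max(S) = 7), so the sequence is purely periodic with period 12.

12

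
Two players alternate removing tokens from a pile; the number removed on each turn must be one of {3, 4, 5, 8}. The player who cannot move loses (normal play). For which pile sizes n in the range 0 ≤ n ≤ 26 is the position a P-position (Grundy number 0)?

n :  0  1  2  3  4  5  6  7  8  9 10 11 12 13 14 15 16 17 18 19 20 21 22 23 24 25 26
G :  0  0  0  1  1  1  2  2  2  3  3  0  0  0  1  1  1  2  2  2  3  3  0  0  0  1  1
P-positions are exactly the n with G(n) = 0.

0, 1, 2, 11, 12, 13, 22, 23, 24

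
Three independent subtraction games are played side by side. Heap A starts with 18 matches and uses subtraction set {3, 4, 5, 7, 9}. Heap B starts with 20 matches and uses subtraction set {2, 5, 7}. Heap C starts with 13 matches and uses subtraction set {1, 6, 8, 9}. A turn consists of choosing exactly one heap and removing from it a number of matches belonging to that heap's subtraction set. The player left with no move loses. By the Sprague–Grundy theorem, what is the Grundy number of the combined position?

3

Heap A, S = {3, 4, 5, 7, 9}:
n :  0  1  2  3  4  5  6  7  8  9 10 11 12 13 14 15 16 17 18
G :  0  0  0  1  1  1  2  2  2  3  3  3  0  0  0  1  1  1  2
G_A(18) = 2.
Heap B, S = {2, 5, 7}:
n :  0  1  2  3  4  5  6  7  8  9 10 11 12 13 14 15 16 17 18 19 20
G :  0  0  1  1  0  2  1  3  2  2  0  3  1  0  0  1  1  2  2  3  3
G_B(20) = 3.
Heap C, S = {1, 6, 8, 9}:
n :  0  1  2  3  4  5  6  7  8  9 10 11 12 13
G :  0  1  0  1  0  1  2  0  1  2  3  2  3  2
G_C(13) = 2.
Combined Grundy value = 2 ⊕ 3 ⊕ 2 = 3.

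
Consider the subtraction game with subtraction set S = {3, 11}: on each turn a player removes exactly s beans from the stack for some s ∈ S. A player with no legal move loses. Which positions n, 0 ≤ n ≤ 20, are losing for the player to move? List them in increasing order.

0, 1, 2, 6, 7, 8, 14, 15, 16, 20

G(0) = 0
G(1) = mex{} = 0
G(2) = mex{} = 0
G(3) = mex{0} = 1
G(4) = mex{0} = 1
G(5) = mex{0} = 1
G(6) = mex{1} = 0
G(7) = mex{1} = 0
G(8) = mex{1} = 0
G(9) = mex{0} = 1
G(10) = mex{0} = 1
G(11) = mex{0,0} = 1
G(12) = mex{1,0} = 2
G(13) = mex{1,0} = 2
G(14) = mex{1,1} = 0
G(15) = mex{2,1} = 0
G(16) = mex{2,1} = 0
G(17) = mex{0,0} = 1
G(18) = mex{0,0} = 1
G(19) = mex{0,0} = 1
G(20) = mex{1,1} = 0
P-positions are exactly the n with G(n) = 0.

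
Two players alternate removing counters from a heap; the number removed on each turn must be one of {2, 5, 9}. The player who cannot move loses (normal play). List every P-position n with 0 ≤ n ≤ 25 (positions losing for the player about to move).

0, 1, 4, 7, 8, 11, 14, 15, 18, 21, 22, 25

n :  0  1  2  3  4  5  6  7  8  9 10 11 12 13 14 15 16 17 18 19 20 21 22 23 24 25
G :  0  0  1  1  0  2  1  0  0  1  1  0  2  1  0  0  1  1  0  2  1  0  0  1  1  0
P-positions are exactly the n with G(n) = 0.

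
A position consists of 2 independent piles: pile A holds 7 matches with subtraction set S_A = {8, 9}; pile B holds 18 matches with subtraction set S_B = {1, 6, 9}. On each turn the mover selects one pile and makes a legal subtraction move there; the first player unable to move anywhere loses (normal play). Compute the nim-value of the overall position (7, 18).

1

Pile A, S = {8, 9}:
n : 0 1 2 3 4 5 6 7
G : 0 0 0 0 0 0 0 0
G_A(7) = 0.
Pile B, S = {1, 6, 9}:
n :  0  1  2  3  4  5  6  7  8  9 10 11 12 13 14 15 16 17 18
G :  0  1  0  1  0  1  2  0  1  2  3  2  0  1  0  1  2  0  1
G_B(18) = 1.
Combined Grundy value = 0 ⊕ 1 = 1.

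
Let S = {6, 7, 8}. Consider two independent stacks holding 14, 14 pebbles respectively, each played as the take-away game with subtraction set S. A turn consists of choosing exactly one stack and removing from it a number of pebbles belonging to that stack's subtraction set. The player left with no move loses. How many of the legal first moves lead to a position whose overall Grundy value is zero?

0

All stacks use S = {6, 7, 8}:
G(0) = 0
G(1) = mex{} = 0
G(2) = mex{} = 0
G(3) = mex{} = 0
G(4) = mex{} = 0
G(5) = mex{} = 0
G(6) = mex{0} = 1
G(7) = mex{0,0} = 1
G(8) = mex{0,0,0} = 1
G(9) = mex{0,0,0} = 1
G(10) = mex{0,0,0} = 1
G(11) = mex{0,0,0} = 1
G(12) = mex{1,0,0} = 2
G(13) = mex{1,1,0} = 2
G(14) = mex{1,1,1} = 0
Stack A: G(14) = 0.
Stack B: G(14) = 0.
Combined Grundy value = 0 ⊕ 0 = 0.
A winning move leaves total XOR = 0, i.e. changes one component's Grundy value g to g ⊕ X where X is the current total.
Stack A: target g' = 0⊕0 = 0, but every legal move changes the Grundy value (mex property), so 0 moves.
Stack B: target g' = 0⊕0 = 0, but every legal move changes the Grundy value (mex property), so 0 moves.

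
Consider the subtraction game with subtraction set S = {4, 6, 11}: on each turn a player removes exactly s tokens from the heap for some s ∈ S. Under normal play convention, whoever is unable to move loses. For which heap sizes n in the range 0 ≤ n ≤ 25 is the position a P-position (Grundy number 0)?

0, 1, 2, 3, 10, 15, 17, 18, 20, 25

G(0) = 0
G(1) = mex{} = 0
G(2) = mex{} = 0
G(3) = mex{} = 0
G(4) = mex{0} = 1
G(5) = mex{0} = 1
G(6) = mex{0,0} = 1
G(7) = mex{0,0} = 1
G(8) = mex{1,0} = 2
G(9) = mex{1,0} = 2
G(10) = mex{1,1} = 0
G(11) = mex{1,1,0} = 2
G(12) = mex{2,1,0} = 3
G(13) = mex{2,1,0} = 3
G(14) = mex{0,2,0} = 1
G(15) = mex{2,2,1} = 0
G(16) = mex{3,0,1} = 2
G(17) = mex{3,2,1} = 0
G(18) = mex{1,3,1} = 0
G(19) = mex{0,3,2} = 1
G(20) = mex{2,1,2} = 0
G(21) = mex{0,0,0} = 1
G(22) = mex{0,2,2} = 1
G(23) = mex{1,0,3} = 2
G(24) = mex{0,0,3} = 1
G(25) = mex{1,1,1} = 0
P-positions are exactly the n with G(n) = 0.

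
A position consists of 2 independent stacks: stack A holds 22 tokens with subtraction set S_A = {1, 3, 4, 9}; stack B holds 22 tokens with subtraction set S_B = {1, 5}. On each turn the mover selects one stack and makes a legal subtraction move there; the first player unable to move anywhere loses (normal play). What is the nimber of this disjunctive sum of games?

3

Stack A, S = {1, 3, 4, 9}:
n :  0  1  2  3  4  5  6  7  8  9 10 11 12 13 14 15 16 17 18 19 20 21 22
G :  0  1  0  1  2  3  2  0  1  4  3  2  0  1  0  1  2  3  2  0  1  4  3
G_A(22) = 3.
Stack B, S = {1, 5}:
n :  0  1  2  3  4  5  6  7  8  9 10 11 12 13 14 15 16 17 18 19 20 21 22
G :  0  1  0  1  0  1  0  1  0  1  0  1  0  1  0  1  0  1  0  1  0  1  0
G_B(22) = 0.
Combined Grundy value = 3 ⊕ 0 = 3.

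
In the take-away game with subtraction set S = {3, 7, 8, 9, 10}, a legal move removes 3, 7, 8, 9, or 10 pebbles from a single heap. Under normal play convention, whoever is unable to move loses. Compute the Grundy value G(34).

0

G(0) = 0
G(1) = mex{} = 0
G(2) = mex{} = 0
G(3) = mex{0} = 1
G(4) = mex{0} = 1
G(5) = mex{0} = 1
G(6) = mex{1} = 0
G(7) = mex{1,0} = 2
G(8) = mex{1,0,0} = 2
G(9) = mex{0,0,0,0} = 1
G(10) = mex{2,1,0,0,0} = 3
G(11) = mex{2,1,1,0,0} = 3
G(12) = mex{1,1,1,1,0} = 2
G(13) = mex{3,0,1,1,1} = 2
G(14) = mex{3,2,0,1,1} = 4
G(15) = mex{2,2,2,0,1} = 3
G(16) = mex{2,1,2,2,0} = 3
G(17) = mex{4,3,1,2,2} = 0
G(18) = mex{3,3,3,1,2} = 0
G(19) = mex{3,2,3,3,1} = 0
G(20) = mex{0,2,2,3,3} = 1
G(21) = mex{0,4,2,2,3} = 1
G(22) = mex{0,3,4,2,2} = 1
G(23) = mex{1,3,3,4,2} = 0
G(24) = mex{1,0,3,3,4} = 2
G(25) = mex{1,0,0,3,3} = 2
G(26) = mex{0,0,0,0,3} = 1
G(27) = mex{2,1,0,0,0} = 3
G(28) = mex{2,1,1,0,0} = 3
G(29) = mex{1,1,1,1,0} = 2
G(30) = mex{3,0,1,1,1} = 2
G(31) = mex{3,2,0,1,1} = 4
G(32) = mex{2,2,2,0,1} = 3
G(33) = mex{2,1,2,2,0} = 3
G(34) = mex{4,3,1,2,2} = 0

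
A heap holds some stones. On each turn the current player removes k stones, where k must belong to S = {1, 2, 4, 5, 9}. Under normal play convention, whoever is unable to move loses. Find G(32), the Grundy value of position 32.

0

n :  0  1  2  3  4  5  6  7  8  9 10 11 12 13 14 15 16 17 18 19 20 21 22 23 24 25 26 27 28 29 30 31 32
G :  0  1  2  0  1  2  0  1  2  3  4  5  3  0  1  2  0  1  2  0  1  2  3  4  5  3  0  1  2  0  1  2  0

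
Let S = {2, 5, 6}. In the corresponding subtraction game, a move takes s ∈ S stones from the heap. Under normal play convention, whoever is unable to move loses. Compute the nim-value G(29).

n :  0  1  2  3  4  5  6  7  8  9 10 11 12 13 14 15 16 17 18 19 20 21 22 23 24 25 26 27 28 29
G :  0  0  1  1  0  2  1  3  0  2  1  0  0  1  1  0  2  1  3  0  2  1  0  0  1  1  0  2  1  3

3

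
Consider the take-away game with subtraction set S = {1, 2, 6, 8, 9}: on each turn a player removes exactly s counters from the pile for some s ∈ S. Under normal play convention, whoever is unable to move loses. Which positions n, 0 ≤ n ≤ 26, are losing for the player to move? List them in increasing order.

0, 3, 7, 10, 14, 17, 21, 24

G(0) = 0
G(1) = mex{0} = 1
G(2) = mex{1,0} = 2
G(3) = mex{2,1} = 0
G(4) = mex{0,2} = 1
G(5) = mex{1,0} = 2
G(6) = mex{2,1,0} = 3
G(7) = mex{3,2,1} = 0
G(8) = mex{0,3,2,0} = 1
G(9) = mex{1,0,0,1,0} = 2
G(10) = mex{2,1,1,2,1} = 0
G(11) = mex{0,2,2,0,2} = 1
G(12) = mex{1,0,3,1,0} = 2
G(13) = mex{2,1,0,2,1} = 3
G(14) = mex{3,2,1,3,2} = 0
G(15) = mex{0,3,2,0,3} = 1
G(16) = mex{1,0,0,1,0} = 2
G(17) = mex{2,1,1,2,1} = 0
G(18) = mex{0,2,2,0,2} = 1
G(19) = mex{1,0,3,1,0} = 2
G(20) = mex{2,1,0,2,1} = 3
G(21) = mex{3,2,1,3,2} = 0
G(22) = mex{0,3,2,0,3} = 1
G(23) = mex{1,0,0,1,0} = 2
G(24) = mex{2,1,1,2,1} = 0
G(25) = mex{0,2,2,0,2} = 1
G(26) = mex{1,0,3,1,0} = 2
P-positions are exactly the n with G(n) = 0.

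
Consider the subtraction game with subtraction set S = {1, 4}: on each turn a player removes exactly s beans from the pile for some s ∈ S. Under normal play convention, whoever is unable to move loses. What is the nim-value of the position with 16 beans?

G(0) = 0
G(1) = mex{0} = 1
G(2) = mex{1} = 0
G(3) = mex{0} = 1
G(4) = mex{1,0} = 2
G(5) = mex{2,1} = 0
G(6) = mex{0,0} = 1
G(7) = mex{1,1} = 0
G(8) = mex{0,2} = 1
G(9) = mex{1,0} = 2
G(10) = mex{2,1} = 0
G(11) = mex{0,0} = 1
G(12) = mex{1,1} = 0
G(13) = mex{0,2} = 1
G(14) = mex{1,0} = 2
G(15) = mex{2,1} = 0
G(16) = mex{0,0} = 1

1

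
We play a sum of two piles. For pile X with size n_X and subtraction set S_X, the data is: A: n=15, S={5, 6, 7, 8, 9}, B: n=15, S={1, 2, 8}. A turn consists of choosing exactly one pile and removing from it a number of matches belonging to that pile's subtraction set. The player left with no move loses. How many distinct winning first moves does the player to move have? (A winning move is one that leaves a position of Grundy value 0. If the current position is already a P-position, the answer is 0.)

Pile A, S = {5, 6, 7, 8, 9}:
G(0) = 0
G(1) = mex{} = 0
G(2) = mex{} = 0
G(3) = mex{} = 0
G(4) = mex{} = 0
G(5) = mex{0} = 1
G(6) = mex{0,0} = 1
G(7) = mex{0,0,0} = 1
G(8) = mex{0,0,0,0} = 1
G(9) = mex{0,0,0,0,0} = 1
G(10) = mex{1,0,0,0,0} = 2
G(11) = mex{1,1,0,0,0} = 2
G(12) = mex{1,1,1,0,0} = 2
G(13) = mex{1,1,1,1,0} = 2
G(14) = mex{1,1,1,1,1} = 0
G(15) = mex{2,1,1,1,1} = 0
G_A(15) = 0.
Pile B, S = {1, 2, 8}:
G(0) = 0
G(1) = mex{0} = 1
G(2) = mex{1,0} = 2
G(3) = mex{2,1} = 0
G(4) = mex{0,2} = 1
G(5) = mex{1,0} = 2
G(6) = mex{2,1} = 0
G(7) = mex{0,2} = 1
G(8) = mex{1,0,0} = 2
G(9) = mex{2,1,1} = 0
G(10) = mex{0,2,2} = 1
G(11) = mex{1,0,0} = 2
G(12) = mex{2,1,1} = 0
G(13) = mex{0,2,2} = 1
G(14) = mex{1,0,0} = 2
G(15) = mex{2,1,1} = 0
G_B(15) = 0.
Combined Grundy value = 0 ⊕ 0 = 0.
A winning move leaves total XOR = 0, i.e. changes one component's Grundy value g to g ⊕ X where X is the current total.
Pile A: target g' = 0⊕0 = 0, but every legal move changes the Grundy value (mex property), so 0 moves.
Pile B: target g' = 0⊕0 = 0, but every legal move changes the Grundy value (mex property), so 0 moves.

0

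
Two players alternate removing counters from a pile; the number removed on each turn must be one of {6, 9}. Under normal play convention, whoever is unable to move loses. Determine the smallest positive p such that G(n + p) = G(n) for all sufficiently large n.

15

G(0) = 0
G(1) = mex{} = 0
G(2) = mex{} = 0
G(3) = mex{} = 0
G(4) = mex{} = 0
G(5) = mex{} = 0
G(6) = mex{0} = 1
G(7) = mex{0} = 1
G(8) = mex{0} = 1
G(9) = mex{0,0} = 1
G(10) = mex{0,0} = 1
G(11) = mex{0,0} = 1
G(12) = mex{1,0} = 2
G(13) = mex{1,0} = 2
G(14) = mex{1,0} = 2
G(15) = mex{1,1} = 0
G(16) = mex{1,1} = 0
G(17) = mex{1,1} = 0
G(18) = mex{2,1} = 0
G(19) = mex{2,1} = 0
G(20) = mex{2,1} = 0
G(21) = mex{0,2} = 1
G(22) = mex{0,2} = 1
G(23) = mex{0,2} = 1
G(24) = mex{0,0} = 1
G(25) = mex{0,0} = 1
G(26) = mex{0,0} = 1
G(27) = mex{1,0} = 2
G(28) = mex{1,0} = 2
G(29) = mex{1,0} = 2
G(30) = mex{1,1} = 0
G(31) = mex{1,1} = 0
G(n+15) = G(n) holds for n = 0,…,8 (a full window of length max(S) = 9), so the sequence is purely periodic with period 15.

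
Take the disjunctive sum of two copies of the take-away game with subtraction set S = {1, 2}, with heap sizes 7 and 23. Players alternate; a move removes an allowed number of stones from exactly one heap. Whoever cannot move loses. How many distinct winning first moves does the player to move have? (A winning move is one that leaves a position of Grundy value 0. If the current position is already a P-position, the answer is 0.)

2

All heaps use S = {1, 2}:
n :  0  1  2  3  4  5  6  7  8  9 10 11 12 13 14 15 16 17 18 19 20 21 22 23
G :  0  1  2  0  1  2  0  1  2  0  1  2  0  1  2  0  1  2  0  1  2  0  1  2
Heap A: G(7) = 1.
Heap B: G(23) = 2.
Combined Grundy value = 1 ⊕ 2 = 3.
A winning move leaves total XOR = 0, i.e. changes one component's Grundy value g to g ⊕ X where X is the current total.
Heap A: need g' = 1⊕3 = 2. Options: 7−1→G=0, 7−2→G=2. Hits: 1.
Heap B: need g' = 2⊕3 = 1. Options: 23−1→G=1, 23−2→G=0. Hits: 1.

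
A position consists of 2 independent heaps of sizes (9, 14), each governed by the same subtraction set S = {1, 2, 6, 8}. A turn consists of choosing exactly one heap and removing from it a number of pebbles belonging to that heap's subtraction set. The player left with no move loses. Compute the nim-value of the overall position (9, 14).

2

All heaps use S = {1, 2, 6, 8}:
n :  0  1  2  3  4  5  6  7  8  9 10 11 12 13 14
G :  0  1  2  0  1  2  3  0  1  2  0  1  2  3  0
Heap A: G(9) = 2.
Heap B: G(14) = 0.
Combined Grundy value = 2 ⊕ 0 = 2.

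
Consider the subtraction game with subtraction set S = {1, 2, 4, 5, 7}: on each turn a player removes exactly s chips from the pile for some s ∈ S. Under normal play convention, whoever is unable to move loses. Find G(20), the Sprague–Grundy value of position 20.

G(0) = 0
G(1) = mex{0} = 1
G(2) = mex{1,0} = 2
G(3) = mex{2,1} = 0
G(4) = mex{0,2,0} = 1
G(5) = mex{1,0,1,0} = 2
G(6) = mex{2,1,2,1} = 0
G(7) = mex{0,2,0,2,0} = 1
G(8) = mex{1,0,1,0,1} = 2
G(9) = mex{2,1,2,1,2} = 0
G(10) = mex{0,2,0,2,0} = 1
G(11) = mex{1,0,1,0,1} = 2
G(12) = mex{2,1,2,1,2} = 0
G(13) = mex{0,2,0,2,0} = 1
G(14) = mex{1,0,1,0,1} = 2
G(15) = mex{2,1,2,1,2} = 0
G(16) = mex{0,2,0,2,0} = 1
G(17) = mex{1,0,1,0,1} = 2
G(18) = mex{2,1,2,1,2} = 0
G(19) = mex{0,2,0,2,0} = 1
G(20) = mex{1,0,1,0,1} = 2

2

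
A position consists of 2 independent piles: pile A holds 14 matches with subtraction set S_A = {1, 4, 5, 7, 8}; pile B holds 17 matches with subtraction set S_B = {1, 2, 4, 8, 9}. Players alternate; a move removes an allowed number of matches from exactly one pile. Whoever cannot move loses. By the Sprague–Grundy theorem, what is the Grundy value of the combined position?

Pile A, S = {1, 4, 5, 7, 8}:
G(0) = 0
G(1) = mex{0} = 1
G(2) = mex{1} = 0
G(3) = mex{0} = 1
G(4) = mex{1,0} = 2
G(5) = mex{2,1,0} = 3
G(6) = mex{3,0,1} = 2
G(7) = mex{2,1,0,0} = 3
G(8) = mex{3,2,1,1,0} = 4
G(9) = mex{4,3,2,0,1} = 5
G(10) = mex{5,2,3,1,0} = 4
G(11) = mex{4,3,2,2,1} = 0
G(12) = mex{0,4,3,3,2} = 1
G(13) = mex{1,5,4,2,3} = 0
G(14) = mex{0,4,5,3,2} = 1
G_A(14) = 1.
Pile B, S = {1, 2, 4, 8, 9}:
G(0) = 0
G(1) = mex{0} = 1
G(2) = mex{1,0} = 2
G(3) = mex{2,1} = 0
G(4) = mex{0,2,0} = 1
G(5) = mex{1,0,1} = 2
G(6) = mex{2,1,2} = 0
G(7) = mex{0,2,0} = 1
G(8) = mex{1,0,1,0} = 2
G(9) = mex{2,1,2,1,0} = 3
G(10) = mex{3,2,0,2,1} = 4
G(11) = mex{4,3,1,0,2} = 5
G(12) = mex{5,4,2,1,0} = 3
G(13) = mex{3,5,3,2,1} = 0
G(14) = mex{0,3,4,0,2} = 1
G(15) = mex{1,0,5,1,0} = 2
G(16) = mex{2,1,3,2,1} = 0
G(17) = mex{0,2,0,3,2} = 1
G_B(17) = 1.
Combined Grundy value = 1 ⊕ 1 = 0.

0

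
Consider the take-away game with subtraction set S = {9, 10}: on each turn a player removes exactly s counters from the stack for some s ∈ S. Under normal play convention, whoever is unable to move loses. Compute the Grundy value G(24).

0

G(0) = 0
G(1) = mex{} = 0
G(2) = mex{} = 0
G(3) = mex{} = 0
G(4) = mex{} = 0
G(5) = mex{} = 0
G(6) = mex{} = 0
G(7) = mex{} = 0
G(8) = mex{} = 0
G(9) = mex{0} = 1
G(10) = mex{0,0} = 1
G(11) = mex{0,0} = 1
G(12) = mex{0,0} = 1
G(13) = mex{0,0} = 1
G(14) = mex{0,0} = 1
G(15) = mex{0,0} = 1
G(16) = mex{0,0} = 1
G(17) = mex{0,0} = 1
G(18) = mex{1,0} = 2
G(19) = mex{1,1} = 0
G(20) = mex{1,1} = 0
G(21) = mex{1,1} = 0
G(22) = mex{1,1} = 0
G(23) = mex{1,1} = 0
G(24) = mex{1,1} = 0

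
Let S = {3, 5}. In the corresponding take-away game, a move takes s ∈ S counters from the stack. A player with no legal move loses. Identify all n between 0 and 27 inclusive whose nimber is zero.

G(0) = 0
G(1) = mex{} = 0
G(2) = mex{} = 0
G(3) = mex{0} = 1
G(4) = mex{0} = 1
G(5) = mex{0,0} = 1
G(6) = mex{1,0} = 2
G(7) = mex{1,0} = 2
G(8) = mex{1,1} = 0
G(9) = mex{2,1} = 0
G(10) = mex{2,1} = 0
G(11) = mex{0,2} = 1
G(12) = mex{0,2} = 1
G(13) = mex{0,0} = 1
G(14) = mex{1,0} = 2
G(15) = mex{1,0} = 2
G(16) = mex{1,1} = 0
G(17) = mex{2,1} = 0
G(18) = mex{2,1} = 0
G(19) = mex{0,2} = 1
G(20) = mex{0,2} = 1
G(21) = mex{0,0} = 1
G(22) = mex{1,0} = 2
G(23) = mex{1,0} = 2
G(24) = mex{1,1} = 0
G(25) = mex{2,1} = 0
G(26) = mex{2,1} = 0
G(27) = mex{0,2} = 1
P-positions are exactly the n with G(n) = 0.

0, 1, 2, 8, 9, 10, 16, 17, 18, 24, 25, 26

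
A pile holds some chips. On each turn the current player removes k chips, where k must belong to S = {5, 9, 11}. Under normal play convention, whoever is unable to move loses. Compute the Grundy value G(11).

2

G(0) = 0
G(1) = mex{} = 0
G(2) = mex{} = 0
G(3) = mex{} = 0
G(4) = mex{} = 0
G(5) = mex{0} = 1
G(6) = mex{0} = 1
G(7) = mex{0} = 1
G(8) = mex{0} = 1
G(9) = mex{0,0} = 1
G(10) = mex{1,0} = 2
G(11) = mex{1,0,0} = 2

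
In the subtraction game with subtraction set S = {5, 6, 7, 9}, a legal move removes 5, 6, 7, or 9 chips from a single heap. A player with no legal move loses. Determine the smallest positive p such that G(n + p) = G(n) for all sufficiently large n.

14

G(0) = 0
G(1) = mex{} = 0
G(2) = mex{} = 0
G(3) = mex{} = 0
G(4) = mex{} = 0
G(5) = mex{0} = 1
G(6) = mex{0,0} = 1
G(7) = mex{0,0,0} = 1
G(8) = mex{0,0,0} = 1
G(9) = mex{0,0,0,0} = 1
G(10) = mex{1,0,0,0} = 2
G(11) = mex{1,1,0,0} = 2
G(12) = mex{1,1,1,0} = 2
G(13) = mex{1,1,1,0} = 2
G(14) = mex{1,1,1,1} = 0
G(15) = mex{2,1,1,1} = 0
G(16) = mex{2,2,1,1} = 0
G(17) = mex{2,2,2,1} = 0
G(18) = mex{2,2,2,1} = 0
G(19) = mex{0,2,2,2} = 1
G(20) = mex{0,0,2,2} = 1
G(21) = mex{0,0,0,2} = 1
G(22) = mex{0,0,0,2} = 1
G(23) = mex{0,0,0,0} = 1
G(24) = mex{1,0,0,0} = 2
G(25) = mex{1,1,0,0} = 2
G(26) = mex{1,1,1,0} = 2
G(27) = mex{1,1,1,0} = 2
G(28) = mex{1,1,1,1} = 0
G(29) = mex{2,1,1,1} = 0
G(n+14) = G(n) holds for n = 0,…,8 (a full window of length max(S) = 9), so the sequence is purely periodic with period 14.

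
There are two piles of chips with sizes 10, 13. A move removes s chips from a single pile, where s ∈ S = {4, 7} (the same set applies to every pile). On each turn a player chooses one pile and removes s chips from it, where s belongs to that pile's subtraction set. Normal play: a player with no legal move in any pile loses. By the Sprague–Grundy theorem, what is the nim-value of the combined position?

2

All piles use S = {4, 7}:
n :  0  1  2  3  4  5  6  7  8  9 10 11 12 13
G :  0  0  0  0  1  1  1  1  2  2  2  0  0  0
Pile A: G(10) = 2.
Pile B: G(13) = 0.
Combined Grundy value = 2 ⊕ 0 = 2.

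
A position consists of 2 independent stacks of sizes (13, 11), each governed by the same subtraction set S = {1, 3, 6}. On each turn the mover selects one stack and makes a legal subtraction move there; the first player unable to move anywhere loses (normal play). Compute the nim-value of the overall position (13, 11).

All stacks use S = {1, 3, 6}:
G(0) = 0
G(1) = mex{0} = 1
G(2) = mex{1} = 0
G(3) = mex{0,0} = 1
G(4) = mex{1,1} = 0
G(5) = mex{0,0} = 1
G(6) = mex{1,1,0} = 2
G(7) = mex{2,0,1} = 3
G(8) = mex{3,1,0} = 2
G(9) = mex{2,2,1} = 0
G(10) = mex{0,3,0} = 1
G(11) = mex{1,2,1} = 0
G(12) = mex{0,0,2} = 1
G(13) = mex{1,1,3} = 0
Stack A: G(13) = 0.
Stack B: G(11) = 0.
Combined Grundy value = 0 ⊕ 0 = 0.

0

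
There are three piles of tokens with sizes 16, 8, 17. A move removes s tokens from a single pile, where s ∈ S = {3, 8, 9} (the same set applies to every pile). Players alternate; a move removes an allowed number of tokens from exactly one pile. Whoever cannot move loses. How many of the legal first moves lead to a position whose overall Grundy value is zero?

2

All piles use S = {3, 8, 9}:
n :  0  1  2  3  4  5  6  7  8  9 10 11 12 13 14 15 16 17
G :  0  0  0  1  1  1  0  0  2  1  1  3  0  0  2  1  1  0
Pile A: G(16) = 1.
Pile B: G(8) = 2.
Pile C: G(17) = 0.
Combined Grundy value = 1 ⊕ 2 ⊕ 0 = 3.
A winning move leaves total XOR = 0, i.e. changes one component's Grundy value g to g ⊕ X where X is the current total.
Pile A: need g' = 1⊕3 = 2. Options: 16−3→G=0, 16−8→G=2, 16−9→G=0. Hits: 1.
Pile B: need g' = 2⊕3 = 1. Options: 8−3→G=1, 8−8→G=0. Hits: 1.
Pile C: need g' = 0⊕3 = 3. Options: 17−3→G=2, 17−8→G=1, 17−9→G=2. Hits: 0.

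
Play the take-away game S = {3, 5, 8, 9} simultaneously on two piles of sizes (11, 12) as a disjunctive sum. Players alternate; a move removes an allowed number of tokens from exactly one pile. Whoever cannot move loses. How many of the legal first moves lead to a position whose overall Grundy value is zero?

2

All piles use S = {3, 5, 8, 9}:
n :  0  1  2  3  4  5  6  7  8  9 10 11 12
G :  0  0  0  1  1  1  2  2  2  3  3  3  0
Pile A: G(11) = 3.
Pile B: G(12) = 0.
Combined Grundy value = 3 ⊕ 0 = 3.
A winning move leaves total XOR = 0, i.e. changes one component's Grundy value g to g ⊕ X where X is the current total.
Pile A: need g' = 3⊕3 = 0. Options: 11−3→G=2, 11−5→G=2, 11−8→G=1, 11−9→G=0. Hits: 1.
Pile B: need g' = 0⊕3 = 3. Options: 12−3→G=3, 12−5→G=2, 12−8→G=1, 12−9→G=1. Hits: 1.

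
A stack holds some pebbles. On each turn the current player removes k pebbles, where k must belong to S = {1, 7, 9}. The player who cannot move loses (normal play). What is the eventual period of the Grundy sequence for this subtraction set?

2

n :  0  1  2  3  4  5  6  7  8  9 10 11 12 13 14
G :  0  1  0  1  0  1  0  1  0  1  0  1  0  1  0
G(n+2) = G(n) holds for n = 0,…,8 (a full window of length max(S) = 9), so the sequence is purely periodic with period 2.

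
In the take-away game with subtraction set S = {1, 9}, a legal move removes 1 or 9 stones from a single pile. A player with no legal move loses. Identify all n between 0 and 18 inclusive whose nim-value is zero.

n :  0  1  2  3  4  5  6  7  8  9 10 11 12 13 14 15 16 17 18
G :  0  1  0  1  0  1  0  1  0  1  0  1  0  1  0  1  0  1  0
P-positions are exactly the n with G(n) = 0.

0, 2, 4, 6, 8, 10, 12, 14, 16, 18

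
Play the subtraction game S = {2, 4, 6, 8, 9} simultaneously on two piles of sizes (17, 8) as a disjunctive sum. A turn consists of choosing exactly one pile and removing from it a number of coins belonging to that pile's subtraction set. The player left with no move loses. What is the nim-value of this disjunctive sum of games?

7

All piles use S = {2, 4, 6, 8, 9}:
n :  0  1  2  3  4  5  6  7  8  9 10 11 12 13 14 15 16 17
G :  0  0  1  1  2  2  3  3  4  4  5  0  0  1  1  2  2  3
Pile A: G(17) = 3.
Pile B: G(8) = 4.
Combined Grundy value = 3 ⊕ 4 = 7.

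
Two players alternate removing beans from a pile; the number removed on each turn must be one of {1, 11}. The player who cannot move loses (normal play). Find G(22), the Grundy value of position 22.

0

n :  0  1  2  3  4  5  6  7  8  9 10 11 12 13 14 15 16 17 18 19 20 21 22
G :  0  1  0  1  0  1  0  1  0  1  0  1  0  1  0  1  0  1  0  1  0  1  0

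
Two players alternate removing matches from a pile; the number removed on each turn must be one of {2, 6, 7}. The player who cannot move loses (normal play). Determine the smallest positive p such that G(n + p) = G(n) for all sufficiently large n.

13

n :  0  1  2  3  4  5  6  7  8  9 10 11 12 13 14 15 16 17 18 19 20 21 22 23 24 25 26 27
G :  0  0  1  1  0  0  1  1  2  0  3  1  2  0  0  1  1  0  0  1  1  2  0  3  1  2  0  0
G(n+13) = G(n) holds for n = 0,…,6 (a full window of length max(S) = 7), so the sequence is purely periodic with period 13.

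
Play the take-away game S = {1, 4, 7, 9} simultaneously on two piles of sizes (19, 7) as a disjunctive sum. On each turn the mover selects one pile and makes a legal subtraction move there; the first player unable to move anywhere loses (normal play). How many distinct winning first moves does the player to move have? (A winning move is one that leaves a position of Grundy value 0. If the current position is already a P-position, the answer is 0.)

All piles use S = {1, 4, 7, 9}:
G(0) = 0
G(1) = mex{0} = 1
G(2) = mex{1} = 0
G(3) = mex{0} = 1
G(4) = mex{1,0} = 2
G(5) = mex{2,1} = 0
G(6) = mex{0,0} = 1
G(7) = mex{1,1,0} = 2
G(8) = mex{2,2,1} = 0
G(9) = mex{0,0,0,0} = 1
G(10) = mex{1,1,1,1} = 0
G(11) = mex{0,2,2,0} = 1
G(12) = mex{1,0,0,1} = 2
G(13) = mex{2,1,1,2} = 0
G(14) = mex{0,0,2,0} = 1
G(15) = mex{1,1,0,1} = 2
G(16) = mex{2,2,1,2} = 0
G(17) = mex{0,0,0,0} = 1
G(18) = mex{1,1,1,1} = 0
G(19) = mex{0,2,2,0} = 1
Pile A: G(19) = 1.
Pile B: G(7) = 2.
Combined Grundy value = 1 ⊕ 2 = 3.
A winning move leaves total XOR = 0, i.e. changes one component's Grundy value g to g ⊕ X where X is the current total.
Pile A: need g' = 1⊕3 = 2. Options: 19−1→G=0, 19−4→G=2, 19−7→G=2, 19−9→G=0. Hits: 2.
Pile B: need g' = 2⊕3 = 1. Options: 7−1→G=1, 7−4→G=1, 7−7→G=0. Hits: 2.

4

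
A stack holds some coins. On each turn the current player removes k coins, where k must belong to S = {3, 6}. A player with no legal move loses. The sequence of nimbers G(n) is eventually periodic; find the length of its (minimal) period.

9

n :  0  1  2  3  4  5  6  7  8  9 10 11 12 13 14 15 16 17 18 19
G :  0  0  0  1  1  1  2  2  2  0  0  0  1  1  1  2  2  2  0  0
G(n+9) = G(n) holds for n = 0,…,5 (a full window of length max(S) = 6), so the sequence is purely periodic with period 9.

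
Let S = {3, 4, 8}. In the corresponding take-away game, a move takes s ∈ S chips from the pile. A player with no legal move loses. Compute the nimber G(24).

0

G(0) = 0
G(1) = mex{} = 0
G(2) = mex{} = 0
G(3) = mex{0} = 1
G(4) = mex{0,0} = 1
G(5) = mex{0,0} = 1
G(6) = mex{1,0} = 2
G(7) = mex{1,1} = 0
G(8) = mex{1,1,0} = 2
G(9) = mex{2,1,0} = 3
G(10) = mex{0,2,0} = 1
G(11) = mex{2,0,1} = 3
G(12) = mex{3,2,1} = 0
G(13) = mex{1,3,1} = 0
G(14) = mex{3,1,2} = 0
G(15) = mex{0,3,0} = 1
G(16) = mex{0,0,2} = 1
G(17) = mex{0,0,3} = 1
G(18) = mex{1,0,1} = 2
G(19) = mex{1,1,3} = 0
G(20) = mex{1,1,0} = 2
G(21) = mex{2,1,0} = 3
G(22) = mex{0,2,0} = 1
G(23) = mex{2,0,1} = 3
G(24) = mex{3,2,1} = 0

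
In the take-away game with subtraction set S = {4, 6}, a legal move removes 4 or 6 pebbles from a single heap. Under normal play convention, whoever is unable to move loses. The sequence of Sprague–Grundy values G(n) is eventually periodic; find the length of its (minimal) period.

10

n :  0  1  2  3  4  5  6  7  8  9 10 11 12 13 14 15 16 17 18 19 20 21
G :  0  0  0  0  1  1  1  1  2  2  0  0  0  0  1  1  1  1  2  2  0  0
G(n+10) = G(n) holds for n = 0,…,5 (a full window of length max(S) = 6), so the sequence is purely periodic with period 10.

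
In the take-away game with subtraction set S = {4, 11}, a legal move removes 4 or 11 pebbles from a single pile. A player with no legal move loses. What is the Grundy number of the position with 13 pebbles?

n :  0  1  2  3  4  5  6  7  8  9 10 11 12 13
G :  0  0  0  0  1  1  1  1  0  0  0  2  1  1

1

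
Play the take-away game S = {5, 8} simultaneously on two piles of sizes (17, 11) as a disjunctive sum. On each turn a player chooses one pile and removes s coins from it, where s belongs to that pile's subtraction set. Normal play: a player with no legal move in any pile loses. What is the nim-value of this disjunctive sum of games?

2

All piles use S = {5, 8}:
n :  0  1  2  3  4  5  6  7  8  9 10 11 12 13 14 15 16 17
G :  0  0  0  0  0  1  1  1  1  1  2  2  2  0  0  0  0  0
Pile A: G(17) = 0.
Pile B: G(11) = 2.
Combined Grundy value = 0 ⊕ 2 = 2.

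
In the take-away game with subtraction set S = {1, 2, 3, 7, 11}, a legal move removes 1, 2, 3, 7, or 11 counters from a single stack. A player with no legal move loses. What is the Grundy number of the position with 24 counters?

G(0) = 0
G(1) = mex{0} = 1
G(2) = mex{1,0} = 2
G(3) = mex{2,1,0} = 3
G(4) = mex{3,2,1} = 0
G(5) = mex{0,3,2} = 1
G(6) = mex{1,0,3} = 2
G(7) = mex{2,1,0,0} = 3
G(8) = mex{3,2,1,1} = 0
G(9) = mex{0,3,2,2} = 1
G(10) = mex{1,0,3,3} = 2
G(11) = mex{2,1,0,0,0} = 3
G(12) = mex{3,2,1,1,1} = 0
G(13) = mex{0,3,2,2,2} = 1
G(14) = mex{1,0,3,3,3} = 2
G(15) = mex{2,1,0,0,0} = 3
G(16) = mex{3,2,1,1,1} = 0
G(17) = mex{0,3,2,2,2} = 1
G(18) = mex{1,0,3,3,3} = 2
G(19) = mex{2,1,0,0,0} = 3
G(20) = mex{3,2,1,1,1} = 0
G(21) = mex{0,3,2,2,2} = 1
G(22) = mex{1,0,3,3,3} = 2
G(23) = mex{2,1,0,0,0} = 3
G(24) = mex{3,2,1,1,1} = 0

0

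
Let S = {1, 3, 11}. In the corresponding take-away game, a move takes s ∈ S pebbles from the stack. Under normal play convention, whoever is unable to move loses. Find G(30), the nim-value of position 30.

0

n :  0  1  2  3  4  5  6  7  8  9 10 11 12 13 14 15 16 17 18 19 20 21 22 23 24 25 26 27 28 29 30
G :  0  1  0  1  0  1  0  1  0  1  0  1  0  1  0  1  0  1  0  1  0  1  0  1  0  1  0  1  0  1  0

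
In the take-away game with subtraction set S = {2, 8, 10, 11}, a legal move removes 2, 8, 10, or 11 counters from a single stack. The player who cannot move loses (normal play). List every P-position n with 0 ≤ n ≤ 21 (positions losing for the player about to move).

0, 1, 4, 5, 17, 18, 21

G(0) = 0
G(1) = mex{} = 0
G(2) = mex{0} = 1
G(3) = mex{0} = 1
G(4) = mex{1} = 0
G(5) = mex{1} = 0
G(6) = mex{0} = 1
G(7) = mex{0} = 1
G(8) = mex{1,0} = 2
G(9) = mex{1,0} = 2
G(10) = mex{2,1,0} = 3
G(11) = mex{2,1,0,0} = 3
G(12) = mex{3,0,1,0} = 2
G(13) = mex{3,0,1,1} = 2
G(14) = mex{2,1,0,1} = 3
G(15) = mex{2,1,0,0} = 3
G(16) = mex{3,2,1,0} = 4
G(17) = mex{3,2,1,1} = 0
G(18) = mex{4,3,2,1} = 0
G(19) = mex{0,3,2,2} = 1
G(20) = mex{0,2,3,2} = 1
G(21) = mex{1,2,3,3} = 0
P-positions are exactly the n with G(n) = 0.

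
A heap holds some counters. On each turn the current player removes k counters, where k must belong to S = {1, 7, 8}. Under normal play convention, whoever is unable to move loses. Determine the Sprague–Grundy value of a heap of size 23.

2

G(0) = 0
G(1) = mex{0} = 1
G(2) = mex{1} = 0
G(3) = mex{0} = 1
G(4) = mex{1} = 0
G(5) = mex{0} = 1
G(6) = mex{1} = 0
G(7) = mex{0,0} = 1
G(8) = mex{1,1,0} = 2
G(9) = mex{2,0,1} = 3
G(10) = mex{3,1,0} = 2
G(11) = mex{2,0,1} = 3
G(12) = mex{3,1,0} = 2
G(13) = mex{2,0,1} = 3
G(14) = mex{3,1,0} = 2
G(15) = mex{2,2,1} = 0
G(16) = mex{0,3,2} = 1
G(17) = mex{1,2,3} = 0
G(18) = mex{0,3,2} = 1
G(19) = mex{1,2,3} = 0
G(20) = mex{0,3,2} = 1
G(21) = mex{1,2,3} = 0
G(22) = mex{0,0,2} = 1
G(23) = mex{1,1,0} = 2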